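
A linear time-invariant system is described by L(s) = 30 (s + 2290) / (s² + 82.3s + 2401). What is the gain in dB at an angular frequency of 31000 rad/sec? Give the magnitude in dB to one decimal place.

|j31000 + 2290| = √(31000² + 2290²) = 3.108e+04
|(j31000)² + 82.3(j31000) + 2401| = |-9.61e+08 + j2.5513e+06| = 9.61e+08
|L(j31000)| = 30 × 3.108e+04 / 9.61e+08 = 0.00097038
20 log₁₀(0.00097038) = -60.26 dB

-60.3 dB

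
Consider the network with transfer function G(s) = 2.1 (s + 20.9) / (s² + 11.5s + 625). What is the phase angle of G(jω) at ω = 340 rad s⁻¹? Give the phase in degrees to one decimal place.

∠(j340 + 20.9) = arctan(340/20.9) = 86.48°
∠[(j340)² + 11.5(j340) + 625] = ∠[-1.1498e+05 + j3910] = 178.05°
∠G(j340) = 86.48° − 178.05° = -91.57°

-91.6 deg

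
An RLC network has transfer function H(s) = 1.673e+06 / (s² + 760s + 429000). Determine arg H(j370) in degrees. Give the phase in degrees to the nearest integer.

-44°

∠[(j370)² + 760(j370) + 429000] = ∠[2.921e+05 + j2.812e+05] = 43.91°
∠H(j370) = −43.91° = -43.91°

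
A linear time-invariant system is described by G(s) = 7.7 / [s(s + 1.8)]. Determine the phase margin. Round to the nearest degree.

36 deg

Gain crossover: |G(jω)| = 1 at ω ≈ 2.5 rad s⁻¹.
∠G(j2.5) = −90° − arctan(2.5/1.8) ≈ -144.24°
PM = 180° + (-144.24°) = 35.76°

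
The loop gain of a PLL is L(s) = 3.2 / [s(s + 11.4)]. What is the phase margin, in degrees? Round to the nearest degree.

Gain crossover: |L(jω)| = 1 at ω ≈ 0.281 rad s⁻¹.
∠L(j0.281) = −90° − arctan(0.281/11.4) ≈ -91.41°
PM = 180° + (-91.41°) = 88.59°

89°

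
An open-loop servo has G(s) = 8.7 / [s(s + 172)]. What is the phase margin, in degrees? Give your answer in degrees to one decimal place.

Gain crossover: |G(jω)| = 1 at ω ≈ 0.0506 rad s⁻¹.
∠G(j0.0506) = −90° − arctan(0.0506/172) ≈ -90.02°
PM = 180° + (-90.02°) = 89.98°

90.0°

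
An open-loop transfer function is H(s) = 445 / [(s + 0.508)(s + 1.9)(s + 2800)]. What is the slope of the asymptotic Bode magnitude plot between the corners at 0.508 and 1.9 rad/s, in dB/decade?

-20 dB/decade

In this band the factors already past their corner are: pole at 0.508; net slope = -20 dB/decade.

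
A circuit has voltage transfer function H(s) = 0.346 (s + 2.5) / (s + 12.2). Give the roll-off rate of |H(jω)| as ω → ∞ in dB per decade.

0 dB/decade

With 1 zero and 1 pole, the high-frequency asymptotic slope is 20 × (1 − 1) = 0 dB/decade.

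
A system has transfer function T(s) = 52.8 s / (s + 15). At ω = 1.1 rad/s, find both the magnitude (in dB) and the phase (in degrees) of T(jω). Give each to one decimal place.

|T| = 11.7 dB, ∠T = 85.8°

|j1.1| = 1.1
|j1.1 + 15| = √(1.1² + 15²) = 15.04
|T(j1.1)| = 52.8 × 1.1 / 15.04 = 3.8616
20 log₁₀(3.8616) = 11.74 dB
∠(j1.1) = 90.00°
∠(j1.1 + 15) = arctan(1.1/15) = 4.19°
∠T(j1.1) = 90.00° − 4.19° = 85.81°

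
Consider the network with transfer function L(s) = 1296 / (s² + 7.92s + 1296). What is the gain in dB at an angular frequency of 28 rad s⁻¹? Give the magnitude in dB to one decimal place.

|(j28)² + 7.92(j28) + 1296| = |512 + j221.76| = 558
|L(j28)| = 1296 / 558 = 2.3227
20 log₁₀(2.3227) = 7.32 dB

7.3 dB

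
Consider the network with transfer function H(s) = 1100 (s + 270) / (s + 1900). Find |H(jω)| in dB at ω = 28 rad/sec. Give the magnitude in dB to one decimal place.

|j28 + 270| = √(28² + 270²) = 271.4
|j28 + 1900| = √(28² + 1900²) = 1900
|H(j28)| = 1100 × 271.4 / 1900 = 157.14
20 log₁₀(157.14) = 43.93 dB

43.9 dB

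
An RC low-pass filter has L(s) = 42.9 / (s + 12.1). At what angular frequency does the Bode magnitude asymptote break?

The single real pole at s = −12.1 gives a corner at ω = 12.1 rad/s.

12.1 rad/s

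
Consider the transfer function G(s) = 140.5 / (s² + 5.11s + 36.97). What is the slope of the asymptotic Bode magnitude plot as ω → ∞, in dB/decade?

-40 dB/decade

With 0 zeros and 2 poles, the high-frequency asymptotic slope is 20 × (0 − 2) = -40 dB/decade.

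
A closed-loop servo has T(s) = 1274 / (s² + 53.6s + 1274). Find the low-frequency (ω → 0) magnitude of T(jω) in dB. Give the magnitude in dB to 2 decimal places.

0.00 dB

T(0) = 1274 / 1274 = 1
20 log₁₀(1) = 0.000 dB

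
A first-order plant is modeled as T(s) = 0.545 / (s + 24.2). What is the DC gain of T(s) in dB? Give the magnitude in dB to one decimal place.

-32.9 dB

T(0) = 0.545 / 24.2 = 0.022521
20 log₁₀(0.022521) = -32.95 dB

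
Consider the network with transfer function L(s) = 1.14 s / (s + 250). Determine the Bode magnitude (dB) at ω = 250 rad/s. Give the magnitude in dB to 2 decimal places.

-1.87 dB

|j250| = 250
|j250 + 250| = √(250² + 250²) = 353.6
|L(j250)| = 1.14 × 250 / 353.6 = 0.8061
20 log₁₀(0.8061) = -1.872 dB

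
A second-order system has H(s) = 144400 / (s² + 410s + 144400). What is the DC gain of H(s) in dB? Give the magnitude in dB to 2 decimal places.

H(0) = 144400 / 144400 = 1
20 log₁₀(1) = 0.000 dB

0.00 dB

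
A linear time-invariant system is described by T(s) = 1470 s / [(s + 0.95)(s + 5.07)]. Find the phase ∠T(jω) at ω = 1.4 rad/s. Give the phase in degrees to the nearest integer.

19°

∠(j1.4) = 90.00°
∠(j1.4 + 0.95) = arctan(1.4/0.95) = 55.84°
∠(j1.4 + 5.07) = arctan(1.4/5.07) = 15.44°
∠T(j1.4) = 90.00° − (55.84° + 15.44°) = 18.72°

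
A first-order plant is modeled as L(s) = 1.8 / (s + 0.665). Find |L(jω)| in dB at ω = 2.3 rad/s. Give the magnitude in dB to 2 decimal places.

-2.48 dB

|j2.3 + 0.665| = √(2.3² + 0.665²) = 2.394
|L(j2.3)| = 1.8 / 2.394 = 0.75181
20 log₁₀(0.75181) = -2.478 dB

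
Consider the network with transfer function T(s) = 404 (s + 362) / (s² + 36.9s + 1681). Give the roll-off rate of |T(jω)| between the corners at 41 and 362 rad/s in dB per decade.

In this band the factors already past their corner are: complex pole pair at ωₙ ≈ 41; net slope = -40 dB/decade.

-40 dB/decade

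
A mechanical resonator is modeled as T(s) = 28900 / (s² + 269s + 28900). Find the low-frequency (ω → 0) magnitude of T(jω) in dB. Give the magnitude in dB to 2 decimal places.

T(0) = 28900 / 28900 = 1
20 log₁₀(1) = 0.000 dB

0.00 dB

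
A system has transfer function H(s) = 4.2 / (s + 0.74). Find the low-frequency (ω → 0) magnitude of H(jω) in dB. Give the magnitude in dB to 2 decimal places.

15.08 dB

H(0) = 4.2 / 0.74 = 5.6757
20 log₁₀(5.6757) = 15.080 dB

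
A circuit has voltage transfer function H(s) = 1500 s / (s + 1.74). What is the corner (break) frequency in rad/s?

1.74 rad/s

The single real pole at s = −1.74 gives a corner at ω = 1.74 rad/s.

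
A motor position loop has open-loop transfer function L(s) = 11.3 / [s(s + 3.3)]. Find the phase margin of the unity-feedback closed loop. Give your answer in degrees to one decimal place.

Gain crossover: |L(jω)| = 1 at ω ≈ 2.66 rad/s.
∠L(j2.66) = −90° − arctan(2.66/3.3) ≈ -128.92°
PM = 180° + (-128.92°) = 51.08°

51.1°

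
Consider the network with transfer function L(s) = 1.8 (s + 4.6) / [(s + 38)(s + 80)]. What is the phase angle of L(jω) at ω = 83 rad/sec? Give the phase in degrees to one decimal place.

-24.6 deg

∠(j83 + 4.6) = arctan(83/4.6) = 86.83°
∠(j83 + 38) = arctan(83/38) = 65.40°
∠(j83 + 80) = arctan(83/80) = 46.05°
∠L(j83) = 86.83° − (65.40° + 46.05°) = -24.63°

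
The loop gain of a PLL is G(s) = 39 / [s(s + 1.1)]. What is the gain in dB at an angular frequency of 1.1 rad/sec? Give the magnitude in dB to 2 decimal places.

|j1.1 + 1.1| = √(1.1² + 1.1²) = 1.556
|j1.1| = 1.1
|G(j1.1)| = 39 / (1.556 × 1.1) = 22.791
20 log₁₀(22.791) = 27.155 dB

27.16 dB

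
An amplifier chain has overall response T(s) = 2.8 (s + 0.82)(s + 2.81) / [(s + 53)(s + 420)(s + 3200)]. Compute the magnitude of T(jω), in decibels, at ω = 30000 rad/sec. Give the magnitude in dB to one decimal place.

-80.6 dB

|j30000 + 0.82| = √(30000² + 0.82²) = 3e+04
|j30000 + 2.81| = √(30000² + 2.81²) = 3e+04
|j30000 + 53| = √(30000² + 53²) = 3e+04
|j30000 + 420| = √(30000² + 420²) = 3e+04
|j30000 + 3200| = √(30000² + 3200²) = 3.017e+04
|T(j30000)| = 2.8 × 3e+04 × 3e+04 / (3e+04 × 3e+04 × 3.017e+04) = 9.2798e-05
20 log₁₀(9.2798e-05) = -80.65 dB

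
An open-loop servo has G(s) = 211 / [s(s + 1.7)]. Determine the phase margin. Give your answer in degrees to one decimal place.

Gain crossover: |G(jω)| = 1 at ω ≈ 14.5 rad s⁻¹.
∠G(j14.5) = −90° − arctan(14.5/1.7) ≈ -173.30°
PM = 180° + (-173.30°) = 6.70°

6.7 deg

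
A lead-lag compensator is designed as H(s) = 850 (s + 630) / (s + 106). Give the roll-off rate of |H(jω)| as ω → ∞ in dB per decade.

0 dB/decade

With 1 zero and 1 pole, the high-frequency asymptotic slope is 20 × (1 − 1) = 0 dB/decade.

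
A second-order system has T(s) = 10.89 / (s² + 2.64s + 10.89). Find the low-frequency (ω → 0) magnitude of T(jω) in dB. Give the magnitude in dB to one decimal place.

0.0 dB

T(0) = 10.89 / 10.89 = 1
20 log₁₀(1) = 0.00 dB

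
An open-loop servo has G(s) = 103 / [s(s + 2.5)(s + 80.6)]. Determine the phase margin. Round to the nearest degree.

Gain crossover: |G(jω)| = 1 at ω ≈ 0.501 rad/sec.
∠G(j0.501) = −90° − arctan(0.501/2.5) − arctan(0.501/80.6) ≈ -101.69°
PM = 180° + (-101.69°) = 78.31°

78°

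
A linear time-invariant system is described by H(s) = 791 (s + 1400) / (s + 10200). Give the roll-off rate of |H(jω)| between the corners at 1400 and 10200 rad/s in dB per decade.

20 dB/decade

In this band the factors already past their corner are: zero at 1400; net slope = 20 dB/decade.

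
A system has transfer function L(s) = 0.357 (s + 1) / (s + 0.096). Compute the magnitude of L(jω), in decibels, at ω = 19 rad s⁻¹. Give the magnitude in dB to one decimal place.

|j19 + 1| = √(19² + 1²) = 19.03
|j19 + 0.096| = √(19² + 0.096²) = 19
|L(j19)| = 0.357 × 19.03 / 19 = 0.35749
20 log₁₀(0.35749) = -8.93 dB

-8.9 dB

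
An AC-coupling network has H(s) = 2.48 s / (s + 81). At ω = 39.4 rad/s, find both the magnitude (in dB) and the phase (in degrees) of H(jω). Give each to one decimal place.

|j39.4| = 39.4
|j39.4 + 81| = √(39.4² + 81²) = 90.07
|H(j39.4)| = 2.48 × 39.4 / 90.07 = 1.0848
20 log₁₀(1.0848) = 0.71 dB
∠(j39.4) = 90.00°
∠(j39.4 + 81) = arctan(39.4/81) = 25.94°
∠H(j39.4) = 90.00° − 25.94° = 64.06°

|H| = 0.7 dB, ∠H = 64.1°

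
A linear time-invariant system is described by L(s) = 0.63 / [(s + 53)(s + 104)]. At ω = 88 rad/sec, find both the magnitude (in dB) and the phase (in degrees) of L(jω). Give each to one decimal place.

|L| = -86.9 dB, ∠L = -99.2°

|j88 + 53| = √(88² + 53²) = 102.7
|j88 + 104| = √(88² + 104²) = 136.2
|L(j88)| = 0.63 / (102.7 × 136.2) = 4.5016e-05
20 log₁₀(4.5016e-05) = -86.93 dB
∠(j88 + 53) = arctan(88/53) = 58.94°
∠(j88 + 104) = arctan(88/104) = 40.24°
∠L(j88) = − (58.94° + 40.24°) = -99.18°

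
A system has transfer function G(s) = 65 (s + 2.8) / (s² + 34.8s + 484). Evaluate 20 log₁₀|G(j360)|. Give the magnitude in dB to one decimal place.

-14.9 dB

|j360 + 2.8| = √(360² + 2.8²) = 360
|(j360)² + 34.8(j360) + 484| = |-1.2912e+05 + j12528| = 1.297e+05
|G(j360)| = 65 × 360 / 1.297e+05 = 0.18039
20 log₁₀(0.18039) = -14.88 dB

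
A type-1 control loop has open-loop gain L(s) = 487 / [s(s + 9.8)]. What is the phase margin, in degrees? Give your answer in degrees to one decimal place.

Gain crossover: |L(jω)| = 1 at ω ≈ 21 rad/sec.
∠L(j21) = −90° − arctan(21/9.8) ≈ -154.99°
PM = 180° + (-154.99°) = 25.01°

25.0°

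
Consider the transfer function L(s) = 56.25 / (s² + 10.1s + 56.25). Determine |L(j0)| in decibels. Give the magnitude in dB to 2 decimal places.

L(0) = 56.25 / 56.25 = 1
20 log₁₀(1) = 0.000 dB

0.00 dB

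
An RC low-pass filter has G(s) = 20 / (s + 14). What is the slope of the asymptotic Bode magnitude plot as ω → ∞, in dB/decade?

-20 dB/decade

With 0 zeros and 1 pole, the high-frequency asymptotic slope is 20 × (0 − 1) = -20 dB/decade.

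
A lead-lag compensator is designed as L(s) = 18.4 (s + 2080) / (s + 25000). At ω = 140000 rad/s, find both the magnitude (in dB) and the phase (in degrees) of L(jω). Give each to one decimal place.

|j140000 + 2080| = √(140000² + 2080²) = 1.4e+05
|j140000 + 25000| = √(140000² + 25000²) = 1.422e+05
|L(j140000)| = 18.4 × 1.4e+05 / 1.422e+05 = 18.115
20 log₁₀(18.115) = 25.16 dB
∠(j140000 + 2080) = arctan(140000/2080) = 89.15°
∠(j140000 + 25000) = arctan(140000/25000) = 79.88°
∠L(j140000) = 89.15° − 79.88° = 9.27°

|L| = 25.2 dB, ∠L = 9.3°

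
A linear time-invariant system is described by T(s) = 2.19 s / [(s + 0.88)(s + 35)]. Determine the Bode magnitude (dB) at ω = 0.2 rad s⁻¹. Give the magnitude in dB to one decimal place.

|j0.2| = 0.2
|j0.2 + 0.88| = √(0.2² + 0.88²) = 0.9024
|j0.2 + 35| = √(0.2² + 35²) = 35
|T(j0.2)| = 2.19 × 0.2 / (0.9024 × 35) = 0.013867
20 log₁₀(0.013867) = -37.16 dB

-37.2 dB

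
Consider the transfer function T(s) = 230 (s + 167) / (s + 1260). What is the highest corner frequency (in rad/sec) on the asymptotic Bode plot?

1260 rad/sec

Break frequencies occur at each pole and zero magnitude: 167 rad/sec, 1260 rad/sec.
The highest is 1260 rad/sec.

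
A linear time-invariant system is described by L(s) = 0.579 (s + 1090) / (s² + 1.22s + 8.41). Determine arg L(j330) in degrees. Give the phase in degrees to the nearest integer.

-163°

∠(j330 + 1090) = arctan(330/1090) = 16.84°
∠[(j330)² + 1.22(j330) + 8.41] = ∠[-1.0889e+05 + j402.6] = 179.79°
∠L(j330) = 16.84° − 179.79° = -162.94°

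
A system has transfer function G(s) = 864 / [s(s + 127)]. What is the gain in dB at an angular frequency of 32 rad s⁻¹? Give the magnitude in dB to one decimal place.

|j32 + 127| = √(32² + 127²) = 131
|j32| = 32
|G(j32)| = 864 / (131 × 32) = 0.20615
20 log₁₀(0.20615) = -13.72 dB

-13.7 dB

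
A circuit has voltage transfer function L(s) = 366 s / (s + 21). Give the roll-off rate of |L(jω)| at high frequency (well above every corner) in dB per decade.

With 1 zero and 1 pole, the high-frequency asymptotic slope is 20 × (1 − 1) = 0 dB/decade.

0 dB/decade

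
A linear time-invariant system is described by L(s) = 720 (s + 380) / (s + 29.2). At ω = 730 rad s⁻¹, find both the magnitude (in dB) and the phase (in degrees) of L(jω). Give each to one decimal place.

|j730 + 380| = √(730² + 380²) = 823
|j730 + 29.2| = √(730² + 29.2²) = 730.6
|L(j730)| = 720 × 823 / 730.6 = 811.06
20 log₁₀(811.06) = 58.18 dB
∠(j730 + 380) = arctan(730/380) = 62.50°
∠(j730 + 29.2) = arctan(730/29.2) = 87.71°
∠L(j730) = 62.50° − 87.71° = -25.21°

|L| = 58.2 dB, ∠L = -25.2°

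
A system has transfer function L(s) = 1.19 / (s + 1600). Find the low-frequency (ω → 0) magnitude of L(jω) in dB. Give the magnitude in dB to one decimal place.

L(0) = 1.19 / 1600 = 0.00074375
20 log₁₀(0.00074375) = -62.57 dB

-62.6 dB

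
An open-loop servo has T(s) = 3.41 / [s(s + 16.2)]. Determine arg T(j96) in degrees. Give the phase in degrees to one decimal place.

∠(j96 + 16.2) = arctan(96/16.2) = 80.42°
∠(j96) = 90.00°
∠T(j96) = − (80.42° + 90.00°) = -170.42°

-170.4°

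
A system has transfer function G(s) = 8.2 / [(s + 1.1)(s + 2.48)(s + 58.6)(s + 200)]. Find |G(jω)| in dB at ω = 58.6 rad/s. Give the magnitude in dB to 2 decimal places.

|j58.6 + 1.1| = √(58.6² + 1.1²) = 58.61
|j58.6 + 2.48| = √(58.6² + 2.48²) = 58.65
|j58.6 + 58.6| = √(58.6² + 58.6²) = 82.87
|j58.6 + 200| = √(58.6² + 200²) = 208.4
|G(j58.6)| = 8.2 / (58.61 × 58.65 × 82.87 × 208.4) = 1.3811e-07
20 log₁₀(1.3811e-07) = -137.195 dB

-137.20 dB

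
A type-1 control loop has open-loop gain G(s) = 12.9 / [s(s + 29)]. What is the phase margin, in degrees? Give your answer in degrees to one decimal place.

89.1 deg

Gain crossover: |G(jω)| = 1 at ω ≈ 0.445 rad/sec.
∠G(j0.445) = −90° − arctan(0.445/29) ≈ -90.88°
PM = 180° + (-90.88°) = 89.12°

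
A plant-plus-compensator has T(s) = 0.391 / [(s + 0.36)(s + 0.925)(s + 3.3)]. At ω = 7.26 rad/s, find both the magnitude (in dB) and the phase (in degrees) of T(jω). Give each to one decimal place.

|j7.26 + 0.36| = √(7.26² + 0.36²) = 7.269
|j7.26 + 0.925| = √(7.26² + 0.925²) = 7.319
|j7.26 + 3.3| = √(7.26² + 3.3²) = 7.975
|T(j7.26)| = 0.391 / (7.269 × 7.319 × 7.975) = 0.00092162
20 log₁₀(0.00092162) = -60.71 dB
∠(j7.26 + 0.36) = arctan(7.26/0.36) = 87.16°
∠(j7.26 + 0.925) = arctan(7.26/0.925) = 82.74°
∠(j7.26 + 3.3) = arctan(7.26/3.3) = 65.56°
∠T(j7.26) = − (87.16° + 82.74° + 65.56°) = -235.46°

|T| = -60.7 dB, ∠T = -235.5°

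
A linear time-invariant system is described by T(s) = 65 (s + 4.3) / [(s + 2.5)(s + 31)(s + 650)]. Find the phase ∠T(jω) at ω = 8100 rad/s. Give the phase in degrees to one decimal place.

∠(j8100 + 4.3) = arctan(8100/4.3) = 89.97°
∠(j8100 + 2.5) = arctan(8100/2.5) = 89.98°
∠(j8100 + 31) = arctan(8100/31) = 89.78°
∠(j8100 + 650) = arctan(8100/650) = 85.41°
∠T(j8100) = 89.97° − (89.98° + 89.78° + 85.41°) = -175.21°

-175.2°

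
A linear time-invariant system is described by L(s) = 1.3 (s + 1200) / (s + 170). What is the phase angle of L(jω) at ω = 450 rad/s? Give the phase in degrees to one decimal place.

∠(j450 + 1200) = arctan(450/1200) = 20.56°
∠(j450 + 170) = arctan(450/170) = 69.30°
∠L(j450) = 20.56° − 69.30° = -48.75°

-48.7 deg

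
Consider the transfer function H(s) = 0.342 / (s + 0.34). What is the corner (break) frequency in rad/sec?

0.34 rad/sec

The single real pole at s = −0.34 gives a corner at ω = 0.34 rad/sec.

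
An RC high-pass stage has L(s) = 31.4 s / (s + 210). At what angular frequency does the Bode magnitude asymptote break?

210 rad/s

The single real pole at s = −210 gives a corner at ω = 210 rad/s.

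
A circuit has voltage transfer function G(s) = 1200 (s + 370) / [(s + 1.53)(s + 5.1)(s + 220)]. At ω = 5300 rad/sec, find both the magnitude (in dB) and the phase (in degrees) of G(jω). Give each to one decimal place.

|G| = -87.4 dB, ∠G = -181.5°

|j5300 + 370| = √(5300² + 370²) = 5313
|j5300 + 1.53| = √(5300² + 1.53²) = 5300
|j5300 + 5.1| = √(5300² + 5.1²) = 5300
|j5300 + 220| = √(5300² + 220²) = 5305
|G(j5300)| = 1200 × 5313 / (5300 × 5300 × 5305) = 4.2787e-05
20 log₁₀(4.2787e-05) = -87.37 dB
∠(j5300 + 370) = arctan(5300/370) = 86.01°
∠(j5300 + 1.53) = arctan(5300/1.53) = 89.98°
∠(j5300 + 5.1) = arctan(5300/5.1) = 89.94°
∠(j5300 + 220) = arctan(5300/220) = 87.62°
∠G(j5300) = 86.01° − (89.98° + 89.94° + 87.62°) = -181.54°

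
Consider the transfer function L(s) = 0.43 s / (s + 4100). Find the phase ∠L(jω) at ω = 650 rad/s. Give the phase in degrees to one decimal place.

81.0 deg

∠(j650) = 90.00°
∠(j650 + 4100) = arctan(650/4100) = 9.01°
∠L(j650) = 90.00° − 9.01° = 80.99°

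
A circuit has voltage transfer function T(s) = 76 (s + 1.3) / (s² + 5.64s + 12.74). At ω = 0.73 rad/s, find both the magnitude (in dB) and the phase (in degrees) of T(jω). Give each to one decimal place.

|j0.73 + 1.3| = √(0.73² + 1.3²) = 1.491
|(j0.73)² + 5.64(j0.73) + 12.74| = |12.207 + j4.1172| = 12.88
|T(j0.73)| = 76 × 1.491 / 12.88 = 8.7956
20 log₁₀(8.7956) = 18.89 dB
∠(j0.73 + 1.3) = arctan(0.73/1.3) = 29.32°
∠[(j0.73)² + 5.64(j0.73) + 12.74] = ∠[12.207 + j4.1172] = 18.64°
∠T(j0.73) = 29.32° − 18.64° = 10.68°

|T| = 18.9 dB, ∠T = 10.7 deg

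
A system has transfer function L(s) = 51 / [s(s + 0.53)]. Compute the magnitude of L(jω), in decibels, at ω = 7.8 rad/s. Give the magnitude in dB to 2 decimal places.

-1.55 dB

|j7.8 + 0.53| = √(7.8² + 0.53²) = 7.818
|j7.8| = 7.8
|L(j7.8)| = 51 / (7.818 × 7.8) = 0.83634
20 log₁₀(0.83634) = -1.552 dB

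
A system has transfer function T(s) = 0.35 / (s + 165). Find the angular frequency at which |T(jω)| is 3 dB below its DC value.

For a single-pole low-pass, the −3 dB point is at the pole: ω = 165 rad/sec.

165 rad/sec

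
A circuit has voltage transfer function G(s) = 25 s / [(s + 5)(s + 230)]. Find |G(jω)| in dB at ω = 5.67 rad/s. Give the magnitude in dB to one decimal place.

|j5.67| = 5.67
|j5.67 + 5| = √(5.67² + 5²) = 7.56
|j5.67 + 230| = √(5.67² + 230²) = 230.1
|G(j5.67)| = 25 × 5.67 / (7.56 × 230.1) = 0.0815
20 log₁₀(0.0815) = -21.78 dB

-21.8 dB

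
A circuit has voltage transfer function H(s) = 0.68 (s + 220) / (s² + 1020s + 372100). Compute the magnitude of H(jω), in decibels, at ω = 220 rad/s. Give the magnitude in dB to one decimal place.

|j220 + 220| = √(220² + 220²) = 311.1
|(j220)² + 1020(j220) + 372100| = |3.237e+05 + j2.244e+05| = 3.939e+05
|H(j220)| = 0.68 × 311.1 / 3.939e+05 = 0.00053714
20 log₁₀(0.00053714) = -65.40 dB

-65.4 dB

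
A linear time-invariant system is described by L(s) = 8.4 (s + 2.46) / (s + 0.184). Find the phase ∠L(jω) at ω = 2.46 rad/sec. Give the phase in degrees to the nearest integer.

-41°

∠(j2.46 + 2.46) = arctan(2.46/2.46) = 45.00°
∠(j2.46 + 0.184) = arctan(2.46/0.184) = 85.72°
∠L(j2.46) = 45.00° − 85.72° = -40.72°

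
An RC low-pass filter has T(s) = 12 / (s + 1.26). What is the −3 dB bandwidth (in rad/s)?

1.26 rad/s

For a single-pole low-pass, the −3 dB point is at the pole: ω = 1.26 rad/s.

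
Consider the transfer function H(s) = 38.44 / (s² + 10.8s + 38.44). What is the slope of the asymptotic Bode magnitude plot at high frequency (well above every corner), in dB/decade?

-40 dB/decade

With 0 zeros and 2 poles, the high-frequency asymptotic slope is 20 × (0 − 2) = -40 dB/decade.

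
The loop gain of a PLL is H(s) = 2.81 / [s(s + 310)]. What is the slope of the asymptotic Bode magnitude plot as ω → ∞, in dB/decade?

With 0 zeros and 2 poles, the high-frequency asymptotic slope is 20 × (0 − 2) = -40 dB/decade.

-40 dB/decade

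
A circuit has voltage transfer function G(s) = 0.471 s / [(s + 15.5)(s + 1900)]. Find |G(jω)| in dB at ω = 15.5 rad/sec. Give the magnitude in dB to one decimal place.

-75.1 dB

|j15.5| = 15.5
|j15.5 + 15.5| = √(15.5² + 15.5²) = 21.92
|j15.5 + 1900| = √(15.5² + 1900²) = 1900
|G(j15.5)| = 0.471 × 15.5 / (21.92 × 1900) = 0.00017528
20 log₁₀(0.00017528) = -75.13 dB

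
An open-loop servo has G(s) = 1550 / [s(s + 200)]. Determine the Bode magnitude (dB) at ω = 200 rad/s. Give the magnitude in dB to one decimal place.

-31.2 dB

|j200 + 200| = √(200² + 200²) = 282.8
|j200| = 200
|G(j200)| = 1550 / (282.8 × 200) = 0.0274
20 log₁₀(0.0274) = -31.24 dB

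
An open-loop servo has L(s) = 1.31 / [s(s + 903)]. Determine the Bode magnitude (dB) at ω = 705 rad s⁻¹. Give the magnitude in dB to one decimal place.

-115.8 dB

|j705 + 903| = √(705² + 903²) = 1146
|j705| = 705
|L(j705)| = 1.31 / (1146 × 705) = 1.622e-06
20 log₁₀(1.622e-06) = -115.80 dB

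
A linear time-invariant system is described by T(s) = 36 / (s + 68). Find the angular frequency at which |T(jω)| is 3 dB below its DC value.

For a single-pole low-pass, the −3 dB point is at the pole: ω = 68 rad s⁻¹.

68 rad s⁻¹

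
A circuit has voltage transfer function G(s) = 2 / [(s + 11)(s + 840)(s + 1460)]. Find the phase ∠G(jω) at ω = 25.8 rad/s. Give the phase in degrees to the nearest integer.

-70°

∠(j25.8 + 11) = arctan(25.8/11) = 66.91°
∠(j25.8 + 840) = arctan(25.8/840) = 1.76°
∠(j25.8 + 1460) = arctan(25.8/1460) = 1.01°
∠G(j25.8) = − (66.91° + 1.76° + 1.01°) = -69.68°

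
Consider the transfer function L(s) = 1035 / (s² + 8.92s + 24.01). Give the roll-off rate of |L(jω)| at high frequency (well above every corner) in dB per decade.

With 0 zeros and 2 poles, the high-frequency asymptotic slope is 20 × (0 − 2) = -40 dB/decade.

-40 dB/decade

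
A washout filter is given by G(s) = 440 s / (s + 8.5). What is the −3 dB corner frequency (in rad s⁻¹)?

8.5 rad s⁻¹

For a single-pole high-pass, the −3 dB point is at the pole: ω = 8.5 rad s⁻¹.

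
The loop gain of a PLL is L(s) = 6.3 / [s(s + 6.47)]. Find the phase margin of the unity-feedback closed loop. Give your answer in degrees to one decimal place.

81.5°

Gain crossover: |L(jω)| = 1 at ω ≈ 0.963 rad/s.
∠L(j0.963) = −90° − arctan(0.963/6.47) ≈ -98.47°
PM = 180° + (-98.47°) = 81.53°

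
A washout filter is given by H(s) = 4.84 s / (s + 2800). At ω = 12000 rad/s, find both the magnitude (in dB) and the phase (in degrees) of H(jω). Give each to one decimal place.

|j12000| = 1.2e+04
|j12000 + 2800| = √(12000² + 2800²) = 1.232e+04
|H(j12000)| = 4.84 × 1.2e+04 / 1.232e+04 = 4.7134
20 log₁₀(4.7134) = 13.47 dB
∠(j12000) = 90.00°
∠(j12000 + 2800) = arctan(12000/2800) = 76.87°
∠H(j12000) = 90.00° − 76.87° = 13.13°

|H| = 13.5 dB, ∠H = 13.1°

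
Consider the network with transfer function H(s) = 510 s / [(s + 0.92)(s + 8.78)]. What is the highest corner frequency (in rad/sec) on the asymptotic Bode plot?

8.78 rad/sec

Break frequencies occur at each pole and zero magnitude: 0.92 rad/sec, 8.78 rad/sec.
The highest is 8.78 rad/sec.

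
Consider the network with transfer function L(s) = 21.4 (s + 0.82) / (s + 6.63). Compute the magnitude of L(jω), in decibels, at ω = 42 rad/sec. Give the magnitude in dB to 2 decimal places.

|j42 + 0.82| = √(42² + 0.82²) = 42.01
|j42 + 6.63| = √(42² + 6.63²) = 42.52
|L(j42)| = 21.4 × 42.01 / 42.52 = 21.142
20 log₁₀(21.142) = 26.503 dB

26.50 dB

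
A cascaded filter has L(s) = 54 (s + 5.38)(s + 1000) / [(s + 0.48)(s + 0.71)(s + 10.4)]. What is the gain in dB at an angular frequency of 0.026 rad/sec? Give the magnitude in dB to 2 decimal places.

|j0.026 + 5.38| = √(0.026² + 5.38²) = 5.38
|j0.026 + 1000| = √(0.026² + 1000²) = 1000
|j0.026 + 0.48| = √(0.026² + 0.48²) = 0.4807
|j0.026 + 0.71| = √(0.026² + 0.71²) = 0.7105
|j0.026 + 10.4| = √(0.026² + 10.4²) = 10.4
|L(j0.026)| = 54 × 5.38 × 1000 / (0.4807 × 0.7105 × 10.4) = 81794
20 log₁₀(81794) = 98.254 dB

98.25 dB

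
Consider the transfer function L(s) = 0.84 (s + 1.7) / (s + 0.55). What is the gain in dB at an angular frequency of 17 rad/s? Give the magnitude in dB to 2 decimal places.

|j17 + 1.7| = √(17² + 1.7²) = 17.08
|j17 + 0.55| = √(17² + 0.55²) = 17.01
|L(j17)| = 0.84 × 17.08 / 17.01 = 0.84375
20 log₁₀(0.84375) = -1.476 dB

-1.48 dB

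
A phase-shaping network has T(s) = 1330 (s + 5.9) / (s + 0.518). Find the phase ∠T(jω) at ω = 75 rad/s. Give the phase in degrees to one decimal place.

∠(j75 + 5.9) = arctan(75/5.9) = 85.50°
∠(j75 + 0.518) = arctan(75/0.518) = 89.60°
∠T(j75) = 85.50° − 89.60° = -4.10°

-4.1°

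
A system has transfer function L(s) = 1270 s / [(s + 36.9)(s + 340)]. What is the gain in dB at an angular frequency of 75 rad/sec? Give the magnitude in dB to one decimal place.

10.3 dB

|j75| = 75
|j75 + 36.9| = √(75² + 36.9²) = 83.59
|j75 + 340| = √(75² + 340²) = 348.2
|L(j75)| = 1270 × 75 / (83.59 × 348.2) = 3.2729
20 log₁₀(3.2729) = 10.30 dB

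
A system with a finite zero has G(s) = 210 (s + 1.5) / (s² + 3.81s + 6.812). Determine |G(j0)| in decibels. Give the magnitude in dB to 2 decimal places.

33.30 dB

G(0) = 210 × 1.5 / 6.812 = 46.242
20 log₁₀(46.242) = 33.301 dB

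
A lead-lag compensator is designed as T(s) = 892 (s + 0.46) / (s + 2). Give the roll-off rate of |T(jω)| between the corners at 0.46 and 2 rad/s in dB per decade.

20 dB/decade

In this band the factors already past their corner are: zero at 0.46; net slope = 20 dB/decade.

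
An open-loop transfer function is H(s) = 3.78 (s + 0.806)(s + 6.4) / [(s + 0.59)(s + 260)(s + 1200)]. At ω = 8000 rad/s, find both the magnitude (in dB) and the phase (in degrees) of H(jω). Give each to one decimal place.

|j8000 + 0.806| = √(8000² + 0.806²) = 8000
|j8000 + 6.4| = √(8000² + 6.4²) = 8000
|j8000 + 0.59| = √(8000² + 0.59²) = 8000
|j8000 + 260| = √(8000² + 260²) = 8004
|j8000 + 1200| = √(8000² + 1200²) = 8089
|H(j8000)| = 3.78 × 8000 × 8000 / (8000 × 8004 × 8089) = 0.00046703
20 log₁₀(0.00046703) = -66.61 dB
∠(j8000 + 0.806) = arctan(8000/0.806) = 89.99°
∠(j8000 + 6.4) = arctan(8000/6.4) = 89.95°
∠(j8000 + 0.59) = arctan(8000/0.59) = 90.00°
∠(j8000 + 260) = arctan(8000/260) = 88.14°
∠(j8000 + 1200) = arctan(8000/1200) = 81.47°
∠H(j8000) = 89.99° + 89.95° − (90.00° + 88.14° + 81.47°) = -79.66°

|H| = -66.6 dB, ∠H = -79.7°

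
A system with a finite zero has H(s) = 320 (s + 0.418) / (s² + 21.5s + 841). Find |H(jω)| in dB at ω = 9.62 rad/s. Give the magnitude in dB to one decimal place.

12.0 dB

|j9.62 + 0.418| = √(9.62² + 0.418²) = 9.629
|(j9.62)² + 21.5(j9.62) + 841| = |748.46 + j206.83| = 776.5
|H(j9.62)| = 320 × 9.629 / 776.5 = 3.9682
20 log₁₀(3.9682) = 11.97 dB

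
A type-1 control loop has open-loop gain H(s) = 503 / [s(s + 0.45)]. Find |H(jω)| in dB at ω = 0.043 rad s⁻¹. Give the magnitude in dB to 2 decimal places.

88.26 dB

|j0.043 + 0.45| = √(0.043² + 0.45²) = 0.452
|j0.043| = 0.043
|H(j0.043)| = 503 / (0.452 × 0.043) = 25877
20 log₁₀(25877) = 88.258 dB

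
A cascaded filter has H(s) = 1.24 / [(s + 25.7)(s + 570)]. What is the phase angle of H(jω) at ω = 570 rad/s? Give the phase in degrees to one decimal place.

∠(j570 + 25.7) = arctan(570/25.7) = 87.42°
∠(j570 + 570) = arctan(570/570) = 45.00°
∠H(j570) = − (87.42° + 45.00°) = -132.42°

-132.4°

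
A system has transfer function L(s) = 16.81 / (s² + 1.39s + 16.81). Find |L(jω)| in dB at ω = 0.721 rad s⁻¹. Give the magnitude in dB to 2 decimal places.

|(j0.721)² + 1.39(j0.721) + 16.81| = |16.29 + j1.0022| = 16.32
|L(j0.721)| = 16.81 / 16.32 = 1.03
20 log₁₀(1.03) = 0.256 dB

0.26 dB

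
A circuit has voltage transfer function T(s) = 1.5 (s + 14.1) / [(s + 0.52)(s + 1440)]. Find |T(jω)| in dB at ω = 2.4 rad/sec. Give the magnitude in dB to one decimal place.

-44.3 dB

|j2.4 + 14.1| = √(2.4² + 14.1²) = 14.3
|j2.4 + 0.52| = √(2.4² + 0.52²) = 2.456
|j2.4 + 1440| = √(2.4² + 1440²) = 1440
|T(j2.4)| = 1.5 × 14.3 / (2.456 × 1440) = 0.006067
20 log₁₀(0.006067) = -44.34 dB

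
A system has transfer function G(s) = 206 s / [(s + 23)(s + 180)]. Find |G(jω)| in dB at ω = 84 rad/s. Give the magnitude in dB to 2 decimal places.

0.00 dB

|j84| = 84
|j84 + 23| = √(84² + 23²) = 87.09
|j84 + 180| = √(84² + 180²) = 198.6
|G(j84)| = 206 × 84 / (87.09 × 198.6) = 1.0003
20 log₁₀(1.0003) = 0.002 dB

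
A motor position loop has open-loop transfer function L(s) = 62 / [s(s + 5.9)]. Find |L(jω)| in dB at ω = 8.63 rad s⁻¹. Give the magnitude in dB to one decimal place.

-3.3 dB

|j8.63 + 5.9| = √(8.63² + 5.9²) = 10.45
|j8.63| = 8.63
|L(j8.63)| = 62 / (10.45 × 8.63) = 0.68722
20 log₁₀(0.68722) = -3.26 dB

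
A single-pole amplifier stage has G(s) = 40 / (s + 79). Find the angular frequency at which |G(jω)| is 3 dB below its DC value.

79 rad/s

For a single-pole low-pass, the −3 dB point is at the pole: ω = 79 rad/s.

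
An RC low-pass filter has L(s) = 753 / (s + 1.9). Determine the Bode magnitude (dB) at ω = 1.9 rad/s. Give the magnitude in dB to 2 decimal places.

|j1.9 + 1.9| = √(1.9² + 1.9²) = 2.687
|L(j1.9)| = 753 / 2.687 = 280.24
20 log₁₀(280.24) = 48.951 dB

48.95 dB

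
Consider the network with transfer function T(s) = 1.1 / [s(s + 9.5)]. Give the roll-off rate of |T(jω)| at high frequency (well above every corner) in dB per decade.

With 0 zeros and 2 poles, the high-frequency asymptotic slope is 20 × (0 − 2) = -40 dB/decade.

-40 dB/decade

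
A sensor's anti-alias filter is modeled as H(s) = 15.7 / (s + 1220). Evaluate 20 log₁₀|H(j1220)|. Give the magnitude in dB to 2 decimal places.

|j1220 + 1220| = √(1220² + 1220²) = 1725
|H(j1220)| = 15.7 / 1725 = 0.0090997
20 log₁₀(0.0090997) = -40.820 dB

-40.82 dB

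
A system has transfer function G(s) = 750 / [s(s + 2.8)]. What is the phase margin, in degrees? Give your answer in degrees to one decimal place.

Gain crossover: |G(jω)| = 1 at ω ≈ 27.3 rad/s.
∠G(j27.3) = −90° − arctan(27.3/2.8) ≈ -174.15°
PM = 180° + (-174.15°) = 5.85°

5.9°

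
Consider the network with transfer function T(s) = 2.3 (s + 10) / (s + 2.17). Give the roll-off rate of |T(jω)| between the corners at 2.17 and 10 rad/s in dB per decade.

In this band the factors already past their corner are: pole at 2.17; net slope = -20 dB/decade.

-20 dB/decade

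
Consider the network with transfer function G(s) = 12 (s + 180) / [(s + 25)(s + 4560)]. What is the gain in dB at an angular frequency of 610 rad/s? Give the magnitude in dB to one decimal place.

-51.3 dB

|j610 + 180| = √(610² + 180²) = 636
|j610 + 25| = √(610² + 25²) = 610.5
|j610 + 4560| = √(610² + 4560²) = 4601
|G(j610)| = 12 × 636 / (610.5 × 4601) = 0.0027173
20 log₁₀(0.0027173) = -51.32 dB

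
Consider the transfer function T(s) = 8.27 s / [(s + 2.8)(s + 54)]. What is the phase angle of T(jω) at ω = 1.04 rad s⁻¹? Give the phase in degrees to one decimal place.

68.5°

∠(j1.04) = 90.00°
∠(j1.04 + 2.8) = arctan(1.04/2.8) = 20.38°
∠(j1.04 + 54) = arctan(1.04/54) = 1.10°
∠T(j1.04) = 90.00° − (20.38° + 1.10°) = 68.52°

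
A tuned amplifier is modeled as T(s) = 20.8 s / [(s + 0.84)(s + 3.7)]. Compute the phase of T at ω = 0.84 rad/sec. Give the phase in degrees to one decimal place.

∠(j0.84) = 90.00°
∠(j0.84 + 0.84) = arctan(0.84/0.84) = 45.00°
∠(j0.84 + 3.7) = arctan(0.84/3.7) = 12.79°
∠T(j0.84) = 90.00° − (45.00° + 12.79°) = 32.21°

32.2 deg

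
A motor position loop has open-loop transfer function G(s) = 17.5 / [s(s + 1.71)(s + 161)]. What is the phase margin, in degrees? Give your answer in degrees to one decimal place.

Gain crossover: |G(jω)| = 1 at ω ≈ 0.0635 rad/sec.
∠G(j0.0635) = −90° − arctan(0.0635/1.71) − arctan(0.0635/161) ≈ -92.15°
PM = 180° + (-92.15°) = 87.85°

87.9°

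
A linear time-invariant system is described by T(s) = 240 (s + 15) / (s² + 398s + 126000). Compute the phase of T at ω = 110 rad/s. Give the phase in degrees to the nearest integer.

61 deg

∠(j110 + 15) = arctan(110/15) = 82.23°
∠[(j110)² + 398(j110) + 126000] = ∠[1.139e+05 + j43780] = 21.03°
∠T(j110) = 82.23° − 21.03° = 61.21°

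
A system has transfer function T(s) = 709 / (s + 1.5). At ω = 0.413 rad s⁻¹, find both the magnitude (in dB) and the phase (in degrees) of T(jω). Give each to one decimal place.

|T| = 53.2 dB, ∠T = -15.4°

|j0.413 + 1.5| = √(0.413² + 1.5²) = 1.556
|T(j0.413)| = 709 / 1.556 = 455.71
20 log₁₀(455.71) = 53.17 dB
∠(j0.413 + 1.5) = arctan(0.413/1.5) = 15.39°
∠T(j0.413) = −15.39° = -15.39°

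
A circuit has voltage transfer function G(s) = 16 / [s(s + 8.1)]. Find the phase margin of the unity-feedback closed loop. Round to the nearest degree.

77 deg

Gain crossover: |G(jω)| = 1 at ω ≈ 1.92 rad s⁻¹.
∠G(j1.92) = −90° − arctan(1.92/8.1) ≈ -103.35°
PM = 180° + (-103.35°) = 76.65°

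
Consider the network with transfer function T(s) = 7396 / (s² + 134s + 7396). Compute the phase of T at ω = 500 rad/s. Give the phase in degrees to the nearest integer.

∠[(j500)² + 134(j500) + 7396] = ∠[-2.426e+05 + j67000] = 164.56°
∠T(j500) = −164.56° = -164.56°

-165°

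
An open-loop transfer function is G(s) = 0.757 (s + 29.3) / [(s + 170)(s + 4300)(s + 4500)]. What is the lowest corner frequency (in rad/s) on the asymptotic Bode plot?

29.3 rad/s

Break frequencies occur at each pole and zero magnitude: 29.3 rad/s, 170 rad/s, 4300 rad/s, 4500 rad/s.
The lowest is 29.3 rad/s.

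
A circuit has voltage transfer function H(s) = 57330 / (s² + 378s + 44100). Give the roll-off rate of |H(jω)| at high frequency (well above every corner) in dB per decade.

With 0 zeros and 2 poles, the high-frequency asymptotic slope is 20 × (0 − 2) = -40 dB/decade.

-40 dB/decade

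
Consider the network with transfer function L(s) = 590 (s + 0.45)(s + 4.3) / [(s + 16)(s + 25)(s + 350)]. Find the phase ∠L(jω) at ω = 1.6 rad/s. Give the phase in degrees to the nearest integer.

∠(j1.6 + 0.45) = arctan(1.6/0.45) = 74.29°
∠(j1.6 + 4.3) = arctan(1.6/4.3) = 20.41°
∠(j1.6 + 16) = arctan(1.6/16) = 5.71°
∠(j1.6 + 25) = arctan(1.6/25) = 3.66°
∠(j1.6 + 350) = arctan(1.6/350) = 0.26°
∠L(j1.6) = 74.29° + 20.41° − (5.71° + 3.66° + 0.26°) = 85.07°

85°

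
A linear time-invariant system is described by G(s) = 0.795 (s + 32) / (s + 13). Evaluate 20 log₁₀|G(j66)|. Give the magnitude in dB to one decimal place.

|j66 + 32| = √(66² + 32²) = 73.35
|j66 + 13| = √(66² + 13²) = 67.27
|G(j66)| = 0.795 × 73.35 / 67.27 = 0.86686
20 log₁₀(0.86686) = -1.24 dB

-1.2 dB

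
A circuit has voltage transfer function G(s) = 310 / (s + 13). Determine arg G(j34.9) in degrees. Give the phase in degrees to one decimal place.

∠(j34.9 + 13) = arctan(34.9/13) = 69.57°
∠G(j34.9) = −69.57° = -69.57°

-69.6°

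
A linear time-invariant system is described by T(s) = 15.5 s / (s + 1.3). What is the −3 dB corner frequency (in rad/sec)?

1.3 rad/sec

For a single-pole high-pass, the −3 dB point is at the pole: ω = 1.3 rad/sec.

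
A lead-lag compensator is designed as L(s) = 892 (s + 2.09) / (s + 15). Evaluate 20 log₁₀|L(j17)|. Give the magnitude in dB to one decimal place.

|j17 + 2.09| = √(17² + 2.09²) = 17.13
|j17 + 15| = √(17² + 15²) = 22.67
|L(j17)| = 892 × 17.13 / 22.67 = 673.89
20 log₁₀(673.89) = 56.57 dB

56.6 dB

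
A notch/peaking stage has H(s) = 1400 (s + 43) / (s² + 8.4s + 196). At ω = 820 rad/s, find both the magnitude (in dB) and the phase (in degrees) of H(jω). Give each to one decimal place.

|j820 + 43| = √(820² + 43²) = 821.1
|(j820)² + 8.4(j820) + 196| = |-6.722e+05 + j6888| = 6.722e+05
|H(j820)| = 1400 × 821.1 / 6.722e+05 = 1.7101
20 log₁₀(1.7101) = 4.66 dB
∠(j820 + 43) = arctan(820/43) = 87.00°
∠[(j820)² + 8.4(j820) + 196] = ∠[-6.722e+05 + j6888] = 179.41°
∠H(j820) = 87.00° − 179.41° = -92.41°

|H| = 4.7 dB, ∠H = -92.4°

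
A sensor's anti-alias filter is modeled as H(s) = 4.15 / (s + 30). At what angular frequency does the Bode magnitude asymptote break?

30 rad/sec

The single real pole at s = −30 gives a corner at ω = 30 rad/sec.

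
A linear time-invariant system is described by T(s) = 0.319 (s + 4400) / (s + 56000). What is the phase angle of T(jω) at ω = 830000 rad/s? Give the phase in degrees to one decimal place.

3.6 deg

∠(j830000 + 4400) = arctan(830000/4400) = 89.70°
∠(j830000 + 56000) = arctan(830000/56000) = 86.14°
∠T(j830000) = 89.70° − 86.14° = 3.56°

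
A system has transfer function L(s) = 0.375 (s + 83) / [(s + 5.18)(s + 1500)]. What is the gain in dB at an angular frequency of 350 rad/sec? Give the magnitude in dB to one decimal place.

-72.0 dB

|j350 + 83| = √(350² + 83²) = 359.7
|j350 + 5.18| = √(350² + 5.18²) = 350
|j350 + 1500| = √(350² + 1500²) = 1540
|L(j350)| = 0.375 × 359.7 / (350 × 1540) = 0.00025018
20 log₁₀(0.00025018) = -72.03 dB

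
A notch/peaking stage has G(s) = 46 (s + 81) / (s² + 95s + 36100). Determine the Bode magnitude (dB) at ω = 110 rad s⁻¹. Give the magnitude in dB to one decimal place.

|j110 + 81| = √(110² + 81²) = 136.6
|(j110)² + 95(j110) + 36100| = |24000 + j10450| = 2.618e+04
|G(j110)| = 46 × 136.6 / 2.618e+04 = 0.24006
20 log₁₀(0.24006) = -12.39 dB

-12.4 dB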